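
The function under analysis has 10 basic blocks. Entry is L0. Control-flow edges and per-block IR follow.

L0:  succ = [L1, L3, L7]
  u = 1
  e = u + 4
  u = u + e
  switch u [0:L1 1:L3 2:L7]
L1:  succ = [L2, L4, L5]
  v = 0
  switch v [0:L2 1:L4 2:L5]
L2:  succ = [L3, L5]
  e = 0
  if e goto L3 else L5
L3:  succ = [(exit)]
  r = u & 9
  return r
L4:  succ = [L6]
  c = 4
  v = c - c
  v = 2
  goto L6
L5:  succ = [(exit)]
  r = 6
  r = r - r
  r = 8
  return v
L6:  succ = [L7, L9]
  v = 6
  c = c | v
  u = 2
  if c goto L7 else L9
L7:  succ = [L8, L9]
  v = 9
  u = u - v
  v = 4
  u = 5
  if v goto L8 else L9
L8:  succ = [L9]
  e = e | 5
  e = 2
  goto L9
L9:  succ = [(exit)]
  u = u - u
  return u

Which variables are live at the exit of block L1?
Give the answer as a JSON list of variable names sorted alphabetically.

Answer: ["e", "u", "v"]

Working:
Block summaries:
  L0 def {e,u} use ∅
  L1 def {v} use ∅
  L2 def {e} use ∅
  L3 def {r} use {u}
  L4 def {c,v} use ∅
  L5 def {r} use {v}
  L6 def {c,u,v} use {c}
  L7 def {u,v} use {u}
  L8 def {e} use {e}
  L9 def {u} use {u}

Liveness:
  L0 li=∅ lo={e,u}
  L1 li={e,u} lo={e,u,v}
  L2 li={u,v} lo={u,v}
  L3 li={u} lo=∅
  L4 li={e} lo={c,e}
  L5 li={v} lo=∅
  L6 li={c,e} lo={e,u}
  L7 li={e,u} lo={e,u}
  L8 li={e,u} lo={u}
  L9 li={u} lo=∅

live-out(L1) = ["e", "u", "v"]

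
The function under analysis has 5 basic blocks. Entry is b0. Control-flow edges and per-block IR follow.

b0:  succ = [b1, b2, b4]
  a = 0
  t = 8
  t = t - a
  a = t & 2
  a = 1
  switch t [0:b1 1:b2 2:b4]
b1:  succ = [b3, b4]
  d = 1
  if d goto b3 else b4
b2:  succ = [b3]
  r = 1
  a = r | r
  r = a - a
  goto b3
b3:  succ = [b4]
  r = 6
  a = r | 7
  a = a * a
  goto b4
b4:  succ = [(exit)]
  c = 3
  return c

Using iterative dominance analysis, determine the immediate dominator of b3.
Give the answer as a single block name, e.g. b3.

idom tree: b1←b0 b2←b0 b3←b0 b4←b0
Dom∩ at merges:
  b3: preds {b1,b2}: {b0,b1} ∩ {b0,b2} = {b0}; idom=b0
  b4: preds {b0,b1,b3}: {b0} ∩ {b0,b1} ∩ {b0,b3} = {b0}; idom=b0

idom(b3) = b0

Answer: b0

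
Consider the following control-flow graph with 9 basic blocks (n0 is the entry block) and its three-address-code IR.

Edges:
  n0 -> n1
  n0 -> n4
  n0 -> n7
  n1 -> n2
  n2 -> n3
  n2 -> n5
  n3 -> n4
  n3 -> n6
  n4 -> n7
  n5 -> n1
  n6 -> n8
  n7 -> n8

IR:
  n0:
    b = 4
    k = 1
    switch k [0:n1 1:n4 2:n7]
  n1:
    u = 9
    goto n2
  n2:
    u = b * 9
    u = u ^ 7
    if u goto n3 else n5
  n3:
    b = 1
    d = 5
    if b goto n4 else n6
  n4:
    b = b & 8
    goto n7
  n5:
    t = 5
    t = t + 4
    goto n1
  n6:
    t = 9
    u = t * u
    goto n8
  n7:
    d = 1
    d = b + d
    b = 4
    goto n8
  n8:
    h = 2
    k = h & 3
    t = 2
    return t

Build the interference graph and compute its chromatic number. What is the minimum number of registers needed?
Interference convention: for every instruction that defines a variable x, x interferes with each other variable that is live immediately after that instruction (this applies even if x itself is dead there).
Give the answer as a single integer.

Answer: 3

Working:
def/use:
  n0 def {b,k} use ∅
  n1 def {u} use ∅
  n2 def {u} use {b}
  n3 def {b,d} use ∅
  n4 def {b} use {b}
  n5 def {t} use ∅
  n6 def {t,u} use {u}
  n7 def {b,d} use {b}
  n8 def {h,k,t} use ∅

Live sets:
  live n0: ∅→{b}
  live n1: {b}→{b}
  live n2: {b}→{b,u}
  live n3: {u}→{b,u}
  live n4: {b}→{b}
  live n5: {b}→{b}
  live n6: {u}→∅
  live n7: {b}→∅
  live n8: ∅→∅

Interference:
  b↔{d,k,t,u}
  d↔{b,u}
  h↔∅
  k↔{b}
  t↔{b,u}
  u↔{b,d,t}

Colouring:
  lower bound: {b,d,u} mutually conflict ⇒ χ ≥ 3
  assign b→c0 d→c2 h→c0 k→c1 t→c2 u→c1 — no edge inside a register ⇒ χ ≤ 3
  χ = 3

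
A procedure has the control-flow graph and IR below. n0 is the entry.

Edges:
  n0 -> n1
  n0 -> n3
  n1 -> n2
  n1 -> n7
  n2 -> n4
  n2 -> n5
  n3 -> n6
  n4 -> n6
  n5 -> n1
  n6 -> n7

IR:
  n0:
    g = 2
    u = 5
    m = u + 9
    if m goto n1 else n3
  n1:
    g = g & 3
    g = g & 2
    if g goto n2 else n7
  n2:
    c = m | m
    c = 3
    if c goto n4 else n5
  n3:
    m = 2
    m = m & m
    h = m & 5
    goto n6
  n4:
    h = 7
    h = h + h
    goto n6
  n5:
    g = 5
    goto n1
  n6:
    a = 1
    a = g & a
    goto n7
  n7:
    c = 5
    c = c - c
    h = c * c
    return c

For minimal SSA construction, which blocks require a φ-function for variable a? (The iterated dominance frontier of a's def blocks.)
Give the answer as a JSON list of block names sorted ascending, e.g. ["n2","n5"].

Answer: ["n7"]

Working:
idom tree: n1←n0 n2←n1 n3←n0 n4←n2 n5←n2 n6←n0 n7←n0
Join-block Dom:
  n1: preds {n0,n5}: {n0} ∩ {n0,n1,n2,n5} = {n0}; idom=n0
  n6: preds {n3,n4}: {n0,n3} ∩ {n0,n1,n2,n4} = {n0}; idom=n0
  n7: preds {n1,n6}: {n0,n1} ∩ {n0,n6} = {n0}; idom=n0

DF derivation:
  n1←n0: walk · to n0
  n1←n5: walk n5→n2→n1 to n0
  n6←n3: walk n3 to n0
  n6←n4: walk n4→n2→n1 to n0
  n7←n1: walk n1 to n0
  n7←n6: walk n6 to n0
  n0 → ∅
  n1 → {n1,n6,n7}
  n2 → {n1,n6}
  n3 → {n6}
  n4 → {n6}
  n5 → {n1}
  n6 → {n7}
  n7 → ∅

φ for a: defs {n6}
  DF⁺ = {n7}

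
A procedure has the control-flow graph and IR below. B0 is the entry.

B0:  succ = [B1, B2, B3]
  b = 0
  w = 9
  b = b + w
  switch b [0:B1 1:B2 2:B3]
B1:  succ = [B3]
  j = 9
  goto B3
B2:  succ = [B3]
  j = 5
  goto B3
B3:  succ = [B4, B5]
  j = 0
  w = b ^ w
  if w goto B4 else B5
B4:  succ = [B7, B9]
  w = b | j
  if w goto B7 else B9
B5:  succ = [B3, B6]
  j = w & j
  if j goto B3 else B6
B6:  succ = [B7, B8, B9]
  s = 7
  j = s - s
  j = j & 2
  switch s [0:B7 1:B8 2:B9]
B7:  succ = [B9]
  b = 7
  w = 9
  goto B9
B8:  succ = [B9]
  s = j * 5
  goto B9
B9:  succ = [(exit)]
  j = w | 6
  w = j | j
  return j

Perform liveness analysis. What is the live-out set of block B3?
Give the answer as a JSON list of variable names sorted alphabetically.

Answer: ["b", "j", "w"]

Analysis:
Block summaries:
  B0: def={b,w} ue=∅
  B1: def={j} ue=∅
  B2: def={j} ue=∅
  B3: def={j,w} ue={b,w}
  B4: def={w} ue={b,j}
  B5: def={j} ue={j,w}
  B6: def={j,s} ue=∅
  B7: def={b,w} ue=∅
  B8: def={s} ue={j}
  B9: def={j,w} ue={w}

Live sets:
  B0: in=∅ out={b,w}
  B1: in={b,w} out={b,w}
  B2: in={b,w} out={b,w}
  B3: in={b,w} out={b,j,w}
  B4: in={b,j} out={w}
  B5: in={b,j,w} out={b,w}
  B6: in={w} out={j,w}
  B7: in=∅ out={w}
  B8: in={j,w} out={w}
  B9: in={w} out=∅

live-out(B3) = ["b", "j", "w"]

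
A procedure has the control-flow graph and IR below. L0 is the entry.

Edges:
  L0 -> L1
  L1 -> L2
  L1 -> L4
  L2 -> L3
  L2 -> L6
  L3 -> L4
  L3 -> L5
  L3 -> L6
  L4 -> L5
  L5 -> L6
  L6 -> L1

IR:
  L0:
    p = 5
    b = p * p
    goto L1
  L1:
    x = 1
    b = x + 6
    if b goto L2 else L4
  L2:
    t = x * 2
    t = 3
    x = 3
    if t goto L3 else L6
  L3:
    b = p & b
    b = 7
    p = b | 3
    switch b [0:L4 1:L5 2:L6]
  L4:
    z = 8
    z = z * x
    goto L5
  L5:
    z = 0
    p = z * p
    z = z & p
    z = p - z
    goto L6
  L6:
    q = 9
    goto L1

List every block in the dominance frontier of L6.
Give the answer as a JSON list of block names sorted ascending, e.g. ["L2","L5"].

Answer: ["L1"]

Working:
idom tree: L1←L0 L2←L1 L3←L2 L4←L1 L5←L1 L6←L1
Dom∩ at merges:
  L1: preds {L0,L6}: {L0} ∩ {L0,L1,L6} = {L0}; idom=L0
  L4: preds {L1,L3}: {L0,L1} ∩ {L0,L1,L2,L3} = {L0,L1}; idom=L1
  L5: preds {L3,L4}: {L0,L1,L2,L3} ∩ {L0,L1,L4} = {L0,L1}; idom=L1
  L6: preds {L2,L3,L5}: {L0,L1,L2} ∩ {L0,L1,L2,L3} ∩ {L0,L1,L5} = {L0,L1}; idom=L1

DF walk-up:
  L1←L0: walk · to L0
  L1←L6: walk L6→L1 to L0
  L4←L1: walk · to L1
  L4←L3: walk L3→L2 to L1
  L5←L3: walk L3→L2 to L1
  L5←L4: walk L4 to L1
  L6←L2: walk L2 to L1
  L6←L3: walk L3→L2 to L1
  L6←L5: walk L5 to L1
  L0 → ∅
  L1 → {L1}
  L2 → {L4,L5,L6}
  L3 → {L4,L5,L6}
  L4 → {L5}
  L5 → {L6}
  L6 → {L1}

DF(L6) = ["L1"]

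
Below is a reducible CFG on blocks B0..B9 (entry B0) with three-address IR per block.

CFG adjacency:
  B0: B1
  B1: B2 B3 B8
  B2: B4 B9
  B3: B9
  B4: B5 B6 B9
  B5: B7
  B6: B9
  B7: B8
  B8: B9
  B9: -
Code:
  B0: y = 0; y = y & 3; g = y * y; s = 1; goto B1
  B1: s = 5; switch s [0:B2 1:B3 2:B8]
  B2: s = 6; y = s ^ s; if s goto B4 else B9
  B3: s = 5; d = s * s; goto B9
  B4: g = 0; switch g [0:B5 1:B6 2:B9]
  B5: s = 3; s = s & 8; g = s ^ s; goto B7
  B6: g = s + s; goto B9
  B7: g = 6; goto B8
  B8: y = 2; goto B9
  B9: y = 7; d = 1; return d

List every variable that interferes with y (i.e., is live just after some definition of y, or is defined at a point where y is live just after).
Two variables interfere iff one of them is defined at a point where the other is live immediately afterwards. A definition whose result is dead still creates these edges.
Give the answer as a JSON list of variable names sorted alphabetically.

Per-block:
  B0: {g,s,y} / ∅
  B1: {s} / ∅
  B2: {s,y} / ∅
  B3: {d,s} / ∅
  B4: {g} / ∅
  B5: {g,s} / ∅
  B6: {g} / {s}
  B7: {g} / ∅
  B8: {y} / ∅
  B9: {d,y} / ∅

Live sets:
  B0: in=∅ out=∅
  B1: in=∅ out=∅
  B2: in=∅ out={s}
  B3: in=∅ out=∅
  B4: in={s} out={s}
  B5: in=∅ out=∅
  B6: in={s} out=∅
  B7: in=∅ out=∅
  B8: in=∅ out=∅
  B9: in=∅ out=∅

Interfere edges:
  d — ∅
  g — {s}
  s — {g,y}
  y — {s}

N(y) = ["s"]

Answer: ["s"]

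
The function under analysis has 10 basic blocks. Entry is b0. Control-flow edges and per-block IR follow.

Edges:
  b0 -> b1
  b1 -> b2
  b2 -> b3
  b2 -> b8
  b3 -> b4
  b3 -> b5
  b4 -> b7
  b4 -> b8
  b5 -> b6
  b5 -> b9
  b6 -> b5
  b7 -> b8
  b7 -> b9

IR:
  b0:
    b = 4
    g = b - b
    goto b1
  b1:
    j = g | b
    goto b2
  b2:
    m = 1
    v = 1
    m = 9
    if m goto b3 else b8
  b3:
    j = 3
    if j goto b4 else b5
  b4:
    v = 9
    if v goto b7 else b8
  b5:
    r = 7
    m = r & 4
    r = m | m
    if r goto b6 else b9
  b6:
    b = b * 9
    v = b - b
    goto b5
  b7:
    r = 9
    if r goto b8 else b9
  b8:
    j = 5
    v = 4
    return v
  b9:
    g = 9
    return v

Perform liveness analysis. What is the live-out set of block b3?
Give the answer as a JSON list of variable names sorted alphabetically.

Per-block:
  b0 def {b,g} use ∅
  b1 def {j} use {b,g}
  b2 def {m,v} use ∅
  b3 def {j} use ∅
  b4 def {v} use ∅
  b5 def {m,r} use ∅
  b6 def {b,v} use {b}
  b7 def {r} use ∅
  b8 def {j,v} use ∅
  b9 def {g} use {v}

Backward fixpoint:
  b0 li=∅ lo={b,g}
  b1 li={b,g} lo={b}
  b2 li={b} lo={b,v}
  b3 li={b,v} lo={b,v}
  b4 li=∅ lo={v}
  b5 li={b,v} lo={b,v}
  b6 li={b} lo={b,v}
  b7 li={v} lo={v}
  b8 li=∅ lo=∅
  b9 li={v} lo=∅

live-out(b3) = ["b", "v"]

Answer: ["b", "v"]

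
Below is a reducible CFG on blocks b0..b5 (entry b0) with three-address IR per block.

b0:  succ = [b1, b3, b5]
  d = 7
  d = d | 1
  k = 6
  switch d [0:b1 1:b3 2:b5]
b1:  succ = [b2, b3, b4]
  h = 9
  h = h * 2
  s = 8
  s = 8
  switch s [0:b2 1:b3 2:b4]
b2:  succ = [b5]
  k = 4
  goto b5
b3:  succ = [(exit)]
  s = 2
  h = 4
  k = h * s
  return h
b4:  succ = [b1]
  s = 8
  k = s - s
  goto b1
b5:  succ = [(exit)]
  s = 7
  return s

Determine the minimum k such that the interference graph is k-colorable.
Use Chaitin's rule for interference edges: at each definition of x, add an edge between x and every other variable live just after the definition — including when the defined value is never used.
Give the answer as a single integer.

Block summaries:
  b0 def {d,k} use ∅
  b1 def {h,s} use ∅
  b2 def {k} use ∅
  b3 def {h,k,s} use ∅
  b4 def {k,s} use ∅
  b5 def {s} use ∅

Backward fixpoint:
  live b0: ∅→∅
  live b1: ∅→∅
  live b2: ∅→∅
  live b3: ∅→∅
  live b4: ∅→∅
  live b5: ∅→∅

Conflict graph:
  d — {k}
  h — {k,s}
  k — {d,h}
  s — {h}

Registers:
  clique {d,k} ⇒ need ≥ 2
  2-colouring: R0={d,h}  R1={k,s}
  χ = 2

Answer: 2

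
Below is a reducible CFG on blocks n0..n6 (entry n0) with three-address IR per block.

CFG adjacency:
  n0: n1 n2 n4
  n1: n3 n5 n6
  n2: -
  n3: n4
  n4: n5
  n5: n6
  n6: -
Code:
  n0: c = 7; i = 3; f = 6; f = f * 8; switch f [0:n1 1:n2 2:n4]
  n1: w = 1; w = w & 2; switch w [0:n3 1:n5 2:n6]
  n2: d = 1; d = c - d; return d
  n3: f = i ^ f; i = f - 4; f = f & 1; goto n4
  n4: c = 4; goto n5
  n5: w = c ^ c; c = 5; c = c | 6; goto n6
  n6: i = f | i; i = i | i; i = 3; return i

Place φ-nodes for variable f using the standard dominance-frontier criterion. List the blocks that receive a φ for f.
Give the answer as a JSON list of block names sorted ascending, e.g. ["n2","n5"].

Answer: ["n4", "n5", "n6"]

Analysis:
idom tree: n1←n0 n2←n0 n3←n1 n4←n0 n5←n0 n6←n0
Dom∩ at merges:
  n4: preds {n0,n3}: {n0} ∩ {n0,n1,n3} = {n0}; idom=n0
  n5: preds {n1,n4}: {n0,n1} ∩ {n0,n4} = {n0}; idom=n0
  n6: preds {n1,n5}: {n0,n1} ∩ {n0,n5} = {n0}; idom=n0

DF derivation:
  n4←n0: walk · to n0
  n4←n3: walk n3→n1 to n0
  n5←n1: walk n1 to n0
  n5←n4: walk n4 to n0
  n6←n1: walk n1 to n0
  n6←n5: walk n5 to n0
  n0 → ∅
  n1 → {n4,n5,n6}
  n2 → ∅
  n3 → {n4}
  n4 → {n5}
  n5 → {n6}
  n6 → ∅

φ for f: defs {n0,n3}
  DF⁺ = {n4,n5,n6}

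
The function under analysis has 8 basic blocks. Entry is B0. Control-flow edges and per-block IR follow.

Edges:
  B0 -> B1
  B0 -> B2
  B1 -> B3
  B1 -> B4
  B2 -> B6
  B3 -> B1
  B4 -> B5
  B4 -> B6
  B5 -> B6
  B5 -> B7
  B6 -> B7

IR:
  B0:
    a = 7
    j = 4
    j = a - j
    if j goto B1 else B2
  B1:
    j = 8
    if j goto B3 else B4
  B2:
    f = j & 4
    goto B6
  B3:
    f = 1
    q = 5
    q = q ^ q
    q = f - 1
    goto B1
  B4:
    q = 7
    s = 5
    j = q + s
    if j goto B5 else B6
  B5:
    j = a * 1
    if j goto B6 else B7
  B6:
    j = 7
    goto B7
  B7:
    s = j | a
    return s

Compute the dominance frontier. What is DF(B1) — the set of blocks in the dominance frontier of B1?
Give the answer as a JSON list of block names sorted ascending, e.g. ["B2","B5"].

Answer: ["B1", "B6", "B7"]

Derivation:
idom tree: B1←B0 B2←B0 B3←B1 B4←B1 B5←B4 B6←B0 B7←B0
Join-block Dom:
  B1: preds {B0,B3}: {B0} ∩ {B0,B1,B3} = {B0}; idom=B0
  B6: preds {B2,B4,B5}: {B0,B2} ∩ {B0,B1,B4} ∩ {B0,B1,B4,B5} = {B0}; idom=B0
  B7: preds {B5,B6}: {B0,B1,B4,B5} ∩ {B0,B6} = {B0}; idom=B0

Frontier:
  B1←B0: walk · to B0
  B1←B3: walk B3→B1 to B0
  B6←B2: walk B2 to B0
  B6←B4: walk B4→B1 to B0
  B6←B5: walk B5→B4→B1 to B0
  B7←B5: walk B5→B4→B1 to B0
  B7←B6: walk B6 to B0
  DF(B0)=∅
  DF(B1)={B1,B6,B7}
  DF(B2)={B6}
  DF(B3)={B1}
  DF(B4)={B6,B7}
  DF(B5)={B6,B7}
  DF(B6)={B7}
  DF(B7)=∅

DF(B1) = ["B1", "B6", "B7"]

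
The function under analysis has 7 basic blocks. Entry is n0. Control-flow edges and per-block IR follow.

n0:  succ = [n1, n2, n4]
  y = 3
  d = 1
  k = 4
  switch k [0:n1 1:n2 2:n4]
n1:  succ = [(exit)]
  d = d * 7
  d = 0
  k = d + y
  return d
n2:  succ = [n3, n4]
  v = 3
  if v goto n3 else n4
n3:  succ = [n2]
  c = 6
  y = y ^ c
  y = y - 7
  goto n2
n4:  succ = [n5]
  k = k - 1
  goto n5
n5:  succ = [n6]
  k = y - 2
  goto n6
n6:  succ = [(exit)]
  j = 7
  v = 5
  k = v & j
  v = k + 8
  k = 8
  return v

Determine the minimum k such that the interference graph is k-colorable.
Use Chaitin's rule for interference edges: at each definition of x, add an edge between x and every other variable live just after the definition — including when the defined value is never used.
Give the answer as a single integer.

def/use:
  n0: def={d,k,y} ue=∅
  n1: def={d,k} ue={d,y}
  n2: def={v} ue=∅
  n3: def={c,y} ue={y}
  n4: def={k} ue={k}
  n5: def={k} ue={y}
  n6: def={j,k,v} ue=∅

Liveness:
  n0: in=∅ out={d,k,y}
  n1: in={d,y} out=∅
  n2: in={k,y} out={k,y}
  n3: in={k,y} out={k,y}
  n4: in={k,y} out={y}
  n5: in={y} out=∅
  n6: in=∅ out=∅

Interfere edges:
  c — {k,y}
  d — {k,y}
  j — {v}
  k — {c,d,v,y}
  v — {j,k,y}
  y — {c,d,k,v}

Colouring:
  clique {c,k,y} ⇒ need ≥ 3
  assign c→c2 d→c2 j→c0 k→c0 v→c2 y→c1 — no edge inside a register ⇒ χ ≤ 3
  χ = 3

Answer: 3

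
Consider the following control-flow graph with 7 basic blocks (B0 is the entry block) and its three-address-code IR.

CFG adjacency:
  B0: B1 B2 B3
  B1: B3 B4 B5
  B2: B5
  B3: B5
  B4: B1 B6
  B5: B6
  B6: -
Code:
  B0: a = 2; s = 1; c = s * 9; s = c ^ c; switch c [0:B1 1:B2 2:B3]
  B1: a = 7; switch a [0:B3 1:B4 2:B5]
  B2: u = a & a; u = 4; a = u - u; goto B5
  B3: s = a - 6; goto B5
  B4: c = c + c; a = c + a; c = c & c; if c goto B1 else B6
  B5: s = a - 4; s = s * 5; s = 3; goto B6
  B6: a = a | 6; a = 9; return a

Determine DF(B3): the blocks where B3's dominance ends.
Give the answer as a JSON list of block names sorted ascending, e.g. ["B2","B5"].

idom tree: B1←B0 B2←B0 B3←B0 B4←B1 B5←B0 B6←B0
Dom at joins:
  B1: preds {B0,B4}: {B0} ∩ {B0,B1,B4} = {B0}; idom=B0
  B3: preds {B0,B1}: {B0} ∩ {B0,B1} = {B0}; idom=B0
  B5: preds {B1,B2,B3}: {B0,B1} ∩ {B0,B2} ∩ {B0,B3} = {B0}; idom=B0
  B6: preds {B4,B5}: {B0,B1,B4} ∩ {B0,B5} = {B0}; idom=B0

Frontier:
  join B1 pred B0: · stop@B0
  join B1 pred B4: B4→B1 stop@B0
  join B3 pred B0: · stop@B0
  join B3 pred B1: B1 stop@B0
  join B5 pred B1: B1 stop@B0
  join B5 pred B2: B2 stop@B0
  join B5 pred B3: B3 stop@B0
  join B6 pred B4: B4→B1 stop@B0
  join B6 pred B5: B5 stop@B0
  B0: DF=∅
  B1: DF={B1,B3,B5,B6}
  B2: DF={B5}
  B3: DF={B5}
  B4: DF={B1,B6}
  B5: DF={B6}
  B6: DF=∅

DF(B3) = ["B5"]

Answer: ["B5"]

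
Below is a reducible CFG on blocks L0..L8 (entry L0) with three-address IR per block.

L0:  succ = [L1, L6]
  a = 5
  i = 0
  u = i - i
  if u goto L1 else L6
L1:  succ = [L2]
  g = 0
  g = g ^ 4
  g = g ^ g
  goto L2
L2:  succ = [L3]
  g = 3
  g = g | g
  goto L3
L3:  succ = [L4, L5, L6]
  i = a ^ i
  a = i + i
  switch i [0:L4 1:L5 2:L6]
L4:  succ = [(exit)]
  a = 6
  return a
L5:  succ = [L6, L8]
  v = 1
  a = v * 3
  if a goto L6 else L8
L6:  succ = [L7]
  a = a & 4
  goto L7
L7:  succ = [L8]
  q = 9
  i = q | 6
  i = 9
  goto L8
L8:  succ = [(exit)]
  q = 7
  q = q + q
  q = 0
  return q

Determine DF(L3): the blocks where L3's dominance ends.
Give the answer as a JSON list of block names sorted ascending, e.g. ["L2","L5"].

idom tree: L1←L0 L2←L1 L3←L2 L4←L3 L5←L3 L6←L0 L7←L6 L8←L0
Dom∩ at merges:
  L6: preds {L0,L3,L5}: {L0} ∩ {L0,L1,L2,L3} ∩ {L0,L1,L2,L3,L5} = {L0}; idom=L0
  L8: preds {L5,L7}: {L0,L1,L2,L3,L5} ∩ {L0,L6,L7} = {L0}; idom=L0

Frontier:
  join L6 pred L0: · stop@L0
  join L6 pred L3: L3→L2→L1 stop@L0
  join L6 pred L5: L5→L3→L2→L1 stop@L0
  join L8 pred L5: L5→L3→L2→L1 stop@L0
  join L8 pred L7: L7→L6 stop@L0
  L0: DF=∅
  L1: DF={L6,L8}
  L2: DF={L6,L8}
  L3: DF={L6,L8}
  L4: DF=∅
  L5: DF={L6,L8}
  L6: DF={L8}
  L7: DF={L8}
  L8: DF=∅

DF(L3) = ["L6", "L8"]

Answer: ["L6", "L8"]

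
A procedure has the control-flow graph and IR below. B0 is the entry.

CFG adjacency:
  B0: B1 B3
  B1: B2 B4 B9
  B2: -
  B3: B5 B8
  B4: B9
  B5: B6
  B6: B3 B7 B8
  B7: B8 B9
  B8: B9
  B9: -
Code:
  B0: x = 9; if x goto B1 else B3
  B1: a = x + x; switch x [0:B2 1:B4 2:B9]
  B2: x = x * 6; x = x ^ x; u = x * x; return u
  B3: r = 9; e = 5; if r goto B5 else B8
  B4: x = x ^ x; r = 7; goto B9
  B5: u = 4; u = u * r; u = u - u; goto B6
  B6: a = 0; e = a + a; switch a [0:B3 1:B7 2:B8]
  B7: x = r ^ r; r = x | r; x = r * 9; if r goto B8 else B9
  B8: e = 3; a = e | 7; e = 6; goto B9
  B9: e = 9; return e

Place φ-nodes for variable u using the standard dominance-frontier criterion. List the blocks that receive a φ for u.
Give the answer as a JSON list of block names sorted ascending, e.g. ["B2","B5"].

Answer: ["B3", "B8", "B9"]

Analysis:
idom tree: B1←B0 B2←B1 B3←B0 B4←B1 B5←B3 B6←B5 B7←B6 B8←B3 B9←B0
Dom∩ at merges:
  B3: preds {B0,B6}: {B0} ∩ {B0,B3,B5,B6} = {B0}; idom=B0
  B8: preds {B3,B6,B7}: {B0,B3} ∩ {B0,B3,B5,B6} ∩ {B0,B3,B5,B6,B7} = {B0,B3}; idom=B3
  B9: preds {B1,B4,B7,B8}: {B0,B1} ∩ {B0,B1,B4} ∩ {B0,B3,B5,B6,B7} ∩ {B0,B3,B8} = {B0}; idom=B0

Frontier:
  B3←B0: walk · to B0
  B3←B6: walk B6→B5→B3 to B0
  B8←B3: walk · to B3
  B8←B6: walk B6→B5 to B3
  B8←B7: walk B7→B6→B5 to B3
  B9←B1: walk B1 to B0
  B9←B4: walk B4→B1 to B0
  B9←B7: walk B7→B6→B5→B3 to B0
  B9←B8: walk B8→B3 to B0
  B0 → ∅
  B1 → {B9}
  B2 → ∅
  B3 → {B3,B9}
  B4 → {B9}
  B5 → {B3,B8,B9}
  B6 → {B3,B8,B9}
  B7 → {B8,B9}
  B8 → {B9}
  B9 → ∅

φ for u: defs {B2,B5}
  DF⁺ = {B3,B8,B9}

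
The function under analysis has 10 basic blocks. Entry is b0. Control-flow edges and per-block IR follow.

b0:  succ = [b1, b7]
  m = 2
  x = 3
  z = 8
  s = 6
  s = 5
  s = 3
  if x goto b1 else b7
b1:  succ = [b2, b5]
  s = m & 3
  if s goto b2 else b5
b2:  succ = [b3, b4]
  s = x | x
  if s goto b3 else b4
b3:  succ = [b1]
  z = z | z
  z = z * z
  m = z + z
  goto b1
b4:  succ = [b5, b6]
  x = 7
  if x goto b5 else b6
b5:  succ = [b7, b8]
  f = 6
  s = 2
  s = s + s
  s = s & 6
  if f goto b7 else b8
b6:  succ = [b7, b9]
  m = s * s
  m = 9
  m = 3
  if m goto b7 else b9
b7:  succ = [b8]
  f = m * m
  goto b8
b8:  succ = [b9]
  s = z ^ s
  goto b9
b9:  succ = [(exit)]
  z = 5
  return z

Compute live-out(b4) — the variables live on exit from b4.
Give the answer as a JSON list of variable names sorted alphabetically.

Block summaries:
  b0: def={m,s,x,z} ue=∅
  b1: def={s} ue={m}
  b2: def={s} ue={x}
  b3: def={m,z} ue={z}
  b4: def={x} ue=∅
  b5: def={f,s} ue=∅
  b6: def={m} ue={s}
  b7: def={f} ue={m}
  b8: def={s} ue={s,z}
  b9: def={z} ue=∅

Live sets:
  b0: in=∅ out={m,s,x,z}
  b1: in={m,x,z} out={m,x,z}
  b2: in={m,x,z} out={m,s,x,z}
  b3: in={x,z} out={m,x,z}
  b4: in={m,s,z} out={m,s,z}
  b5: in={m,z} out={m,s,z}
  b6: in={s,z} out={m,s,z}
  b7: in={m,s,z} out={s,z}
  b8: in={s,z} out=∅
  b9: in=∅ out=∅

live-out(b4) = ["m", "s", "z"]

Answer: ["m", "s", "z"]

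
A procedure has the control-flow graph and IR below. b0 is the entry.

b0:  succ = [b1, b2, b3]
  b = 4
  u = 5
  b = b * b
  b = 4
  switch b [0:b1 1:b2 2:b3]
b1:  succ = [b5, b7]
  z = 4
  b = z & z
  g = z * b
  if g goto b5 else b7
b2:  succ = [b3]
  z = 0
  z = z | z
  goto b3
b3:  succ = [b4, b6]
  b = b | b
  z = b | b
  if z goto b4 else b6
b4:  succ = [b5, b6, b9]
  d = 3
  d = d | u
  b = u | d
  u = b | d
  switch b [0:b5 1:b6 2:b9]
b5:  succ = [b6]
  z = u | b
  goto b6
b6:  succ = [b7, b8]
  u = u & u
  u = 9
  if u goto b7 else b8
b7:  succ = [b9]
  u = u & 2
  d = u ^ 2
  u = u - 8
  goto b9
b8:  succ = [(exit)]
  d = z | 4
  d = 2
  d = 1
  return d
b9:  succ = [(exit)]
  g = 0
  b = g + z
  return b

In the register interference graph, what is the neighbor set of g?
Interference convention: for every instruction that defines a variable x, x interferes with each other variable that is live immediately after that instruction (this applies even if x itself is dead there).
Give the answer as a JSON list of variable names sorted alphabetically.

Per-block:
  b0: def={b,u} ue=∅
  b1: def={b,g,z} ue=∅
  b2: def={z} ue=∅
  b3: def={b,z} ue={b}
  b4: def={b,d,u} ue={u}
  b5: def={z} ue={b,u}
  b6: def={u} ue={u}
  b7: def={d,u} ue={u}
  b8: def={d} ue={z}
  b9: def={b,g} ue={z}

Liveness:
  b0 li=∅ lo={b,u}
  b1 li={u} lo={b,u,z}
  b2 li={b,u} lo={b,u}
  b3 li={b,u} lo={u,z}
  b4 li={u,z} lo={b,u,z}
  b5 li={b,u} lo={u,z}
  b6 li={u,z} lo={u,z}
  b7 li={u,z} lo={z}
  b8 li={z} lo=∅
  b9 li={z} lo=∅

Interfere edges:
  b — {d,g,u,z}
  d — {b,u,z}
  g — {b,u,z}
  u — {b,d,g,z}
  z — {b,d,g,u}

N(g) = ["b", "u", "z"]

Answer: ["b", "u", "z"]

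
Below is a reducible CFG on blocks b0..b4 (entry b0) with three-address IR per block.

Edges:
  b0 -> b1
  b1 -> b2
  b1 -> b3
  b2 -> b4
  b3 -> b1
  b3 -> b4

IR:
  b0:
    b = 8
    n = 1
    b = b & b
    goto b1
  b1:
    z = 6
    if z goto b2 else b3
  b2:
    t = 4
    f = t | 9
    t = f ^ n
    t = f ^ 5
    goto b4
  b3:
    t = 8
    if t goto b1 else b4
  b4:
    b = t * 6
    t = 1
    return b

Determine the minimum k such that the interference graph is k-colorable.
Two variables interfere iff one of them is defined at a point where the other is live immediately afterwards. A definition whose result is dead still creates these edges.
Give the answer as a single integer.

def/use:
  b0: {b,n} / ∅
  b1: {z} / ∅
  b2: {f,t} / {n}
  b3: {t} / ∅
  b4: {b,t} / {t}

Backward fixpoint:
  b0: in=∅ out={n}
  b1: in={n} out={n}
  b2: in={n} out={t}
  b3: in={n} out={n,t}
  b4: in={t} out=∅

Conflict graph:
  b — {n,t}
  f — {n,t}
  n — {b,f,t,z}
  t — {b,f,n}
  z — {n}

Colouring:
  lower bound: {b,n,t} mutually conflict ⇒ χ ≥ 3
  3-colouring: r0={n}  r1={t,z}  r2={b,f}
  χ = 3

Answer: 3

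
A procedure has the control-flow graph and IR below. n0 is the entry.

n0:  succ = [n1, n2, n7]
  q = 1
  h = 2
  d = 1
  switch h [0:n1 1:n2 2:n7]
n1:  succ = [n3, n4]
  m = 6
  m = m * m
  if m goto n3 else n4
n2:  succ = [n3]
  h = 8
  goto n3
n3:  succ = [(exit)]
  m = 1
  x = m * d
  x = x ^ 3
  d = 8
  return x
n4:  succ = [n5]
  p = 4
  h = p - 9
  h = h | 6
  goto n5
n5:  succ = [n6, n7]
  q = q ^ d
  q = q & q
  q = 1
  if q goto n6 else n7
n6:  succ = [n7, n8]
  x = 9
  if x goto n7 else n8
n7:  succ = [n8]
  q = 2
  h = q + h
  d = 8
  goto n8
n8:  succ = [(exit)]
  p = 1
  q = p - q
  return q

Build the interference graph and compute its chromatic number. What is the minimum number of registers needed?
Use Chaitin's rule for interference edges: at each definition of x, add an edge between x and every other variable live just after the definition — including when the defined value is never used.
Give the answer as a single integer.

Per-block:
  n0: {d,h,q} / ∅
  n1: {m} / ∅
  n2: {h} / ∅
  n3: {d,m,x} / {d}
  n4: {h,p} / ∅
  n5: {q} / {d,q}
  n6: {x} / ∅
  n7: {d,h,q} / {h}
  n8: {p,q} / {q}

Backward fixpoint:
  n0 li=∅ lo={d,h,q}
  n1 li={d,q} lo={d,q}
  n2 li={d} lo={d}
  n3 li={d} lo=∅
  n4 li={d,q} lo={d,h,q}
  n5 li={d,h,q} lo={h,q}
  n6 li={h,q} lo={h,q}
  n7 li={h} lo={q}
  n8 li={q} lo=∅

Conflict graph:
  d↔{h,m,p,q,x}
  h↔{d,q,x}
  m↔{d,q}
  p↔{d,q}
  q↔{d,h,m,p,x}
  x↔{d,h,q}

Chromatic number:
  {d,h,q,x} pairwise interfere (4-clique) ⇒ χ ≥ 4
  assign d→r0 h→r2 m→r2 p→r2 q→r1 x→r3 — no edge inside a register ⇒ χ ≤ 4
  χ = 4

Answer: 4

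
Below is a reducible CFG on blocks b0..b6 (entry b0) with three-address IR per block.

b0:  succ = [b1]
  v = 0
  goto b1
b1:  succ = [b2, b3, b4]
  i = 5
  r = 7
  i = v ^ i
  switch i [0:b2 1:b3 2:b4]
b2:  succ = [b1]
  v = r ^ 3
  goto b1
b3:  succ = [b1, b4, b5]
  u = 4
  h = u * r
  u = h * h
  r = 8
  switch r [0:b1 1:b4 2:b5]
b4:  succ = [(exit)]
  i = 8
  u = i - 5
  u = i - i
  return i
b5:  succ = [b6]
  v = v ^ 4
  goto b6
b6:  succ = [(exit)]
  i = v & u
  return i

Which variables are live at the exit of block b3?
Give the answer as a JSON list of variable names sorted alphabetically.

def/use:
  b0: def={v} ue=∅
  b1: def={i,r} ue={v}
  b2: def={v} ue={r}
  b3: def={h,r,u} ue={r}
  b4: def={i,u} ue=∅
  b5: def={v} ue={v}
  b6: def={i} ue={u,v}

Backward fixpoint:
  live b0: ∅→{v}
  live b1: {v}→{r,v}
  live b2: {r}→{v}
  live b3: {r,v}→{u,v}
  live b4: ∅→∅
  live b5: {u,v}→{u,v}
  live b6: {u,v}→∅

live-out(b3) = ["u", "v"]

Answer: ["u", "v"]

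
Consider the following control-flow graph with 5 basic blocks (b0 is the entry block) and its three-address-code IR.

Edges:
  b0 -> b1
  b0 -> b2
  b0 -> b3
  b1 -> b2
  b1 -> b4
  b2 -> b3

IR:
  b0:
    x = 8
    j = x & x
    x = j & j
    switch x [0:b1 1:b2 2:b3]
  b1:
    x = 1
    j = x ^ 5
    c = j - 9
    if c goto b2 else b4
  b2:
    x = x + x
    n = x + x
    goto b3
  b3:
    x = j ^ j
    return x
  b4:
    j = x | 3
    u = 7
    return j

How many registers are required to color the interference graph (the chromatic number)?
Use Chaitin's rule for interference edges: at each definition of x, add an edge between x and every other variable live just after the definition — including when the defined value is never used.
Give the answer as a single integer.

Block summaries:
  b0: {j,x} / ∅
  b1: {c,j,x} / ∅
  b2: {n,x} / {x}
  b3: {x} / {j}
  b4: {j,u} / {x}

Live sets:
  b0 li=∅ lo={j,x}
  b1 li=∅ lo={j,x}
  b2 li={j,x} lo={j}
  b3 li={j} lo=∅
  b4 li={x} lo=∅

Interfere edges:
  c↔{j,x}
  j↔{c,n,u,x}
  n↔{j}
  u↔{j}
  x↔{c,j}

Colouring:
  {c,j,x} pairwise interfere (3-clique) ⇒ χ ≥ 3
  assign c→r1 j→r0 n→r1 u→r1 x→r2 — no edge inside a register ⇒ χ ≤ 3
  χ = 3

Answer: 3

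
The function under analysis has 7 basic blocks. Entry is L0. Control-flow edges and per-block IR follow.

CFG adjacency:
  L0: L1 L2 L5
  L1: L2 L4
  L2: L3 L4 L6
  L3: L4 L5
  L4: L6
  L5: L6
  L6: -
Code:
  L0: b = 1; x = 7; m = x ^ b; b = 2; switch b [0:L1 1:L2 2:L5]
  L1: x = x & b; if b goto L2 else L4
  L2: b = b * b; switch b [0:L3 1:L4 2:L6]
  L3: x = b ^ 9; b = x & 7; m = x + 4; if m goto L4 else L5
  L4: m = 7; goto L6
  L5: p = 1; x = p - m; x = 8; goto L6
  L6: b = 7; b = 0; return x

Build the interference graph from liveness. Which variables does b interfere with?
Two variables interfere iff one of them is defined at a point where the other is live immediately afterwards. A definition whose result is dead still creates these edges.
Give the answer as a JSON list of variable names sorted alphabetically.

def/use:
  L0: {b,m,x} / ∅
  L1: {x} / {b,x}
  L2: {b} / {b}
  L3: {b,m,x} / {b}
  L4: {m} / ∅
  L5: {p,x} / {m}
  L6: {b} / {x}

Backward fixpoint:
  L0 li=∅ lo={b,m,x}
  L1 li={b,x} lo={b,x}
  L2 li={b,x} lo={b,x}
  L3 li={b} lo={m,x}
  L4 li={x} lo={x}
  L5 li={m} lo={x}
  L6 li={x} lo=∅

Interference:
  b↔{m,x}
  m↔{b,p,x}
  p↔{m}
  x↔{b,m}

N(b) = ["m", "x"]

Answer: ["m", "x"]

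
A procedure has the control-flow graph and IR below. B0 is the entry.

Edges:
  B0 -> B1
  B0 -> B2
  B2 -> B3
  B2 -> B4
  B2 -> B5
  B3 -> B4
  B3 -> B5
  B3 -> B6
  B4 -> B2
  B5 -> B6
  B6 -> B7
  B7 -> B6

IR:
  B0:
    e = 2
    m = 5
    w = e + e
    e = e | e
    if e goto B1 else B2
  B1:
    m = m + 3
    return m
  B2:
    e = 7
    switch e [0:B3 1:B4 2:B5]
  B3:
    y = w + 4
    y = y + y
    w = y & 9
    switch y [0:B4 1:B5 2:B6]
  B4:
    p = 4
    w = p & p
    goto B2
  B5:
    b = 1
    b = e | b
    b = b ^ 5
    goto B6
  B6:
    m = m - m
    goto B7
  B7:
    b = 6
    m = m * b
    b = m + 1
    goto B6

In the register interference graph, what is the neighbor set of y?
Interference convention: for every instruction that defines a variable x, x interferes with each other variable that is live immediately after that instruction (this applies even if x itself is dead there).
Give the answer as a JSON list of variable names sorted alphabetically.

Per-block:
  B0 def {e,m,w} use ∅
  B1 def {m} use {m}
  B2 def {e} use ∅
  B3 def {w,y} use {w}
  B4 def {p,w} use ∅
  B5 def {b} use {e}
  B6 def {m} use {m}
  B7 def {b,m} use {m}

Liveness:
  B0: in=∅ out={m,w}
  B1: in={m} out=∅
  B2: in={m,w} out={e,m,w}
  B3: in={e,m,w} out={e,m}
  B4: in={m} out={m,w}
  B5: in={e,m} out={m}
  B6: in={m} out={m}
  B7: in={m} out={m}

Interference:
  b — {e,m}
  e — {b,m,w,y}
  m — {b,e,p,w,y}
  p — {m}
  w — {e,m,y}
  y — {e,m,w}

N(y) = ["e", "m", "w"]

Answer: ["e", "m", "w"]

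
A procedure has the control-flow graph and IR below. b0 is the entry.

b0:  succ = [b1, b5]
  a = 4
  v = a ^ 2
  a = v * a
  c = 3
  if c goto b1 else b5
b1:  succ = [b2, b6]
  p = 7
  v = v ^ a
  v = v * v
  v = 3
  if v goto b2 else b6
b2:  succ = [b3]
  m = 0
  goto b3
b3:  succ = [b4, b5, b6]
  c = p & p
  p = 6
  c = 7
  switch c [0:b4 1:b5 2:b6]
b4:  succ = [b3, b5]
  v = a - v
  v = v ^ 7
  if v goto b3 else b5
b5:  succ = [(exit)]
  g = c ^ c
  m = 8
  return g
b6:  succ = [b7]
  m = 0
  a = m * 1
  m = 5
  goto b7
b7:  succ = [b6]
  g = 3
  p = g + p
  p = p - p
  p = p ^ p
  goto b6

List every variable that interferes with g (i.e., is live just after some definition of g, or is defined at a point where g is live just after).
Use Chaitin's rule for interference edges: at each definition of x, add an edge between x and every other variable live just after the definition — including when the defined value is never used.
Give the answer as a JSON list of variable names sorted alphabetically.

Answer: ["m", "p"]

Analysis:
def/use:
  b0: def={a,c,v} ue=∅
  b1: def={p,v} ue={a,v}
  b2: def={m} ue=∅
  b3: def={c,p} ue={p}
  b4: def={v} ue={a,v}
  b5: def={g,m} ue={c}
  b6: def={a,m} ue=∅
  b7: def={g,p} ue={p}

Backward fixpoint:
  b0 li=∅ lo={a,c,v}
  b1 li={a,v} lo={a,p,v}
  b2 li={a,p,v} lo={a,p,v}
  b3 li={a,p,v} lo={a,c,p,v}
  b4 li={a,c,p,v} lo={a,c,p,v}
  b5 li={c} lo=∅
  b6 li={p} lo={p}
  b7 li={p} lo={p}

Interfere edges:
  a↔{c,m,p,v}
  c↔{a,p,v}
  g↔{m,p}
  m↔{a,g,p,v}
  p↔{a,c,g,m,v}
  v↔{a,c,m,p}

N(g) = ["m", "p"]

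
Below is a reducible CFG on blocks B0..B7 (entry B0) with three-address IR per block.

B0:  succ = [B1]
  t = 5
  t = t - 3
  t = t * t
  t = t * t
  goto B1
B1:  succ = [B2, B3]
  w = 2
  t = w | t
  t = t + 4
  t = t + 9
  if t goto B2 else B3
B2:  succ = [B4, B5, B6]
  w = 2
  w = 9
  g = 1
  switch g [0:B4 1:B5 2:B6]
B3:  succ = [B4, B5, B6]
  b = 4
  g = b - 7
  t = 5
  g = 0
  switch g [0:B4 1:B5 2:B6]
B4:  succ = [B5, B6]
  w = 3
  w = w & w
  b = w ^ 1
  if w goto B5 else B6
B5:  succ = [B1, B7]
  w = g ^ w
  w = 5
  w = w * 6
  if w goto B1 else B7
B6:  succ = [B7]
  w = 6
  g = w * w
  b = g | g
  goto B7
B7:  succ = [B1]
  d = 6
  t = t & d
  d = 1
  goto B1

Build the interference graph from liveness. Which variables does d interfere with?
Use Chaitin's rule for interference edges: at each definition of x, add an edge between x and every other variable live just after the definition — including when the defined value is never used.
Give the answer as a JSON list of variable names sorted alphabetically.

Answer: ["t"]

Analysis:
Per-block:
  B0: {t} / ∅
  B1: {t,w} / {t}
  B2: {g,w} / ∅
  B3: {b,g,t} / ∅
  B4: {b,w} / ∅
  B5: {w} / {g,w}
  B6: {b,g,w} / ∅
  B7: {d,t} / {t}

Liveness:
  live B0: ∅→{t}
  live B1: {t}→{t,w}
  live B2: {t}→{g,t,w}
  live B3: {w}→{g,t,w}
  live B4: {g,t}→{g,t,w}
  live B5: {g,t,w}→{t}
  live B6: {t}→{t}
  live B7: {t}→{t}

Interfere edges:
  b — {g,t,w}
  d — {t}
  g — {b,t,w}
  t — {b,d,g,w}
  w — {b,g,t}

N(d) = ["t"]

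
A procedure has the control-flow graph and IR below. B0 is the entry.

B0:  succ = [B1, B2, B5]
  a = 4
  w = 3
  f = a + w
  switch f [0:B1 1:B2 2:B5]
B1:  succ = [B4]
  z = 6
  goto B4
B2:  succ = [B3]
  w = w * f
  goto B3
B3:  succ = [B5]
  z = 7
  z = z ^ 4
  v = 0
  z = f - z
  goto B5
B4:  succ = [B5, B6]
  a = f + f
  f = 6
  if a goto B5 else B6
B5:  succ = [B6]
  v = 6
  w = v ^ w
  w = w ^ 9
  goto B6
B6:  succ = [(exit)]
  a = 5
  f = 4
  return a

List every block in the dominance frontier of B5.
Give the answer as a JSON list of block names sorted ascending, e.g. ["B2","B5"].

idom tree: B1←B0 B2←B0 B3←B2 B4←B1 B5←B0 B6←B0
Dom at joins:
  B5: preds {B0,B3,B4}: {B0} ∩ {B0,B2,B3} ∩ {B0,B1,B4} = {B0}; idom=B0
  B6: preds {B4,B5}: {B0,B1,B4} ∩ {B0,B5} = {B0}; idom=B0

DF derivation:
  B5←B0: walk · to B0
  B5←B3: walk B3→B2 to B0
  B5←B4: walk B4→B1 to B0
  B6←B4: walk B4→B1 to B0
  B6←B5: walk B5 to B0
  B0: DF=∅
  B1: DF={B5,B6}
  B2: DF={B5}
  B3: DF={B5}
  B4: DF={B5,B6}
  B5: DF={B6}
  B6: DF=∅

DF(B5) = ["B6"]

Answer: ["B6"]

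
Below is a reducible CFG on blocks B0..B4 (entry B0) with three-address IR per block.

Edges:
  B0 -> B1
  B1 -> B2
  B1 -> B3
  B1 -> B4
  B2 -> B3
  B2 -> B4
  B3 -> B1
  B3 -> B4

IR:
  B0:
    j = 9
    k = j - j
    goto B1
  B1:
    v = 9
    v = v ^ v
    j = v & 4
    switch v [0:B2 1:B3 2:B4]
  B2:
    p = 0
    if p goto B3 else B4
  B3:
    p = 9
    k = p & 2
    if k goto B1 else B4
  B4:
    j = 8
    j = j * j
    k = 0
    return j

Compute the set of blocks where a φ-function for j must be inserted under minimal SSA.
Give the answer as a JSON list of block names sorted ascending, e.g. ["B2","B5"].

idom tree: B1←B0 B2←B1 B3←B1 B4←B1
Dom at joins:
  B1: preds {B0,B3}: {B0} ∩ {B0,B1,B3} = {B0}; idom=B0
  B3: preds {B1,B2}: {B0,B1} ∩ {B0,B1,B2} = {B0,B1}; idom=B1
  B4: preds {B1,B2,B3}: {B0,B1} ∩ {B0,B1,B2} ∩ {B0,B1,B3} = {B0,B1}; idom=B1

DF walk-up:
  B1←B0: walk · to B0
  B1←B3: walk B3→B1 to B0
  B3←B1: walk · to B1
  B3←B2: walk B2 to B1
  B4←B1: walk · to B1
  B4←B2: walk B2 to B1
  B4←B3: walk B3 to B1
  B0 → ∅
  B1 → {B1}
  B2 → {B3,B4}
  B3 → {B1,B4}
  B4 → ∅

φ for j: defs {B0,B1,B4}
  DF⁺ = {B1}

Answer: ["B1"]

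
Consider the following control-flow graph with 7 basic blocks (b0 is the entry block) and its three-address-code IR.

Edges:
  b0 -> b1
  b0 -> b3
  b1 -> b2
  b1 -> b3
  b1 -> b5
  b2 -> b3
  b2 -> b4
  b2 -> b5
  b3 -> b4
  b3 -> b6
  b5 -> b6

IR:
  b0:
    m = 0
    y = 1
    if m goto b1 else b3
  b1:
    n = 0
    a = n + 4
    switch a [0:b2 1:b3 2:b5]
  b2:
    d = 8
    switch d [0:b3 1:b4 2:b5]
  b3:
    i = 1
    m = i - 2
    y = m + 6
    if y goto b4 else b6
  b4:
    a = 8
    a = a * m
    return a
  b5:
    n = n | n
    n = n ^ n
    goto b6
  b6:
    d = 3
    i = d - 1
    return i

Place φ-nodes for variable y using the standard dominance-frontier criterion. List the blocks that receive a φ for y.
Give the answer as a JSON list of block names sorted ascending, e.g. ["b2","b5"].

Answer: ["b4", "b6"]

Derivation:
idom tree: b1←b0 b2←b1 b3←b0 b4←b0 b5←b1 b6←b0
Join-block Dom:
  b3: preds {b0,b1,b2}: {b0} ∩ {b0,b1} ∩ {b0,b1,b2} = {b0}; idom=b0
  b4: preds {b2,b3}: {b0,b1,b2} ∩ {b0,b3} = {b0}; idom=b0
  b5: preds {b1,b2}: {b0,b1} ∩ {b0,b1,b2} = {b0,b1}; idom=b1
  b6: preds {b3,b5}: {b0,b3} ∩ {b0,b1,b5} = {b0}; idom=b0

DF derivation:
  join b3 pred b0: · stop@b0
  join b3 pred b1: b1 stop@b0
  join b3 pred b2: b2→b1 stop@b0
  join b4 pred b2: b2→b1 stop@b0
  join b4 pred b3: b3 stop@b0
  join b5 pred b1: · stop@b1
  join b5 pred b2: b2 stop@b1
  join b6 pred b3: b3 stop@b0
  join b6 pred b5: b5→b1 stop@b0
  b0 → ∅
  b1 → {b3,b4,b6}
  b2 → {b3,b4,b5}
  b3 → {b4,b6}
  b4 → ∅
  b5 → {b6}
  b6 → ∅

φ for y: defs {b0,b3}
  DF⁺ = {b4,b6}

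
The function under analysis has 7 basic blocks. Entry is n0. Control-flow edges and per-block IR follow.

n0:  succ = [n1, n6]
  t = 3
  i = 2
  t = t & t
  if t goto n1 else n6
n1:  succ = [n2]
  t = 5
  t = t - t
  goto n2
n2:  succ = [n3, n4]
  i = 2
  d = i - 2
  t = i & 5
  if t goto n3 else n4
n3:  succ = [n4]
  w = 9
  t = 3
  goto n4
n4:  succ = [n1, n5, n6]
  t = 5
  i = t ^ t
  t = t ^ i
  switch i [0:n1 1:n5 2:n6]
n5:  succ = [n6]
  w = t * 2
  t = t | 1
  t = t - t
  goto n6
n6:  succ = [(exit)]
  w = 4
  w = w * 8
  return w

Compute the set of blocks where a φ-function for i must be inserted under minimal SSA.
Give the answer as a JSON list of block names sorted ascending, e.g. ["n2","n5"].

Answer: ["n1", "n6"]

Working:
idom tree: n1←n0 n2←n1 n3←n2 n4←n2 n5←n4 n6←n0
Join-block Dom:
  n1: preds {n0,n4}: {n0} ∩ {n0,n1,n2,n4} = {n0}; idom=n0
  n4: preds {n2,n3}: {n0,n1,n2} ∩ {n0,n1,n2,n3} = {n0,n1,n2}; idom=n2
  n6: preds {n0,n4,n5}: {n0} ∩ {n0,n1,n2,n4} ∩ {n0,n1,n2,n4,n5} = {n0}; idom=n0

DF walk-up:
  n1←n0: walk · to n0
  n1←n4: walk n4→n2→n1 to n0
  n4←n2: walk · to n2
  n4←n3: walk n3 to n2
  n6←n0: walk · to n0
  n6←n4: walk n4→n2→n1 to n0
  n6←n5: walk n5→n4→n2→n1 to n0
  DF(n0)=∅
  DF(n1)={n1,n6}
  DF(n2)={n1,n6}
  DF(n3)={n4}
  DF(n4)={n1,n6}
  DF(n5)={n6}
  DF(n6)=∅

φ for i: defs {n0,n2,n4}
  DF⁺ = {n1,n6}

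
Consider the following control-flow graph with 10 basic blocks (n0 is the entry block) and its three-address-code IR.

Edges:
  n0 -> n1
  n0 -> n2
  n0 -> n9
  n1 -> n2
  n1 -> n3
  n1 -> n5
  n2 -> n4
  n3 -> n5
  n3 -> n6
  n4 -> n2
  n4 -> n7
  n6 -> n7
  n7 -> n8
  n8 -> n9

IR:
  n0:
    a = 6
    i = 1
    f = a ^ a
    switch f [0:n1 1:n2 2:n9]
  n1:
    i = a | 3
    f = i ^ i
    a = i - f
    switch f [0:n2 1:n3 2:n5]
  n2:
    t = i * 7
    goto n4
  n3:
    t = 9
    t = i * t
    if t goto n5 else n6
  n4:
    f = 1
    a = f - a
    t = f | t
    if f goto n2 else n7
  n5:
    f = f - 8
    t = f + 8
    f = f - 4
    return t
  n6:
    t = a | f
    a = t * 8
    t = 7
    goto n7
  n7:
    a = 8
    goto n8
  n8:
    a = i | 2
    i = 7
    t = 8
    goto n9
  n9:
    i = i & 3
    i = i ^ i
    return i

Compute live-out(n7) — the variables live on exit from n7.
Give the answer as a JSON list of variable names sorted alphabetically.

Block summaries:
  n0: {a,f,i} / ∅
  n1: {a,f,i} / {a}
  n2: {t} / {i}
  n3: {t} / {i}
  n4: {a,f,t} / {a,t}
  n5: {f,t} / {f}
  n6: {a,t} / {a,f}
  n7: {a} / ∅
  n8: {a,i,t} / {i}
  n9: {i} / {i}

Live sets:
  n0: in=∅ out={a,i}
  n1: in={a} out={a,f,i}
  n2: in={a,i} out={a,i,t}
  n3: in={a,f,i} out={a,f,i}
  n4: in={a,i,t} out={a,i}
  n5: in={f} out=∅
  n6: in={a,f,i} out={i}
  n7: in={i} out={i}
  n8: in={i} out={i}
  n9: in={i} out=∅

live-out(n7) = ["i"]

Answer: ["i"]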